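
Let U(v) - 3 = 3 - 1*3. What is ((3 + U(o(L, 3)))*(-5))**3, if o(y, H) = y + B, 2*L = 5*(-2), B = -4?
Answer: -27000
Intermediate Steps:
L = -5 (L = (5*(-2))/2 = (1/2)*(-10) = -5)
o(y, H) = -4 + y (o(y, H) = y - 4 = -4 + y)
U(v) = 3 (U(v) = 3 + (3 - 1*3) = 3 + (3 - 3) = 3 + 0 = 3)
((3 + U(o(L, 3)))*(-5))**3 = ((3 + 3)*(-5))**3 = (6*(-5))**3 = (-30)**3 = -27000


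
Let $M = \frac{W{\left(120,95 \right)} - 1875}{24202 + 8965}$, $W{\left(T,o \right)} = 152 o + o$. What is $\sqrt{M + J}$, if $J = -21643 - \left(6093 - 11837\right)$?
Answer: $\frac{i \sqrt{17489273290991}}{33167} \approx 126.09 i$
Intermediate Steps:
$W{\left(T,o \right)} = 153 o$
$M = \frac{12660}{33167}$ ($M = \frac{153 \cdot 95 - 1875}{24202 + 8965} = \frac{14535 - 1875}{33167} = 12660 \cdot \frac{1}{33167} = \frac{12660}{33167} \approx 0.3817$)
$J = -15899$ ($J = -21643 - \left(6093 - 11837\right) = -21643 - -5744 = -21643 + 5744 = -15899$)
$\sqrt{M + J} = \sqrt{\frac{12660}{33167} - 15899} = \sqrt{- \frac{527309473}{33167}} = \frac{i \sqrt{17489273290991}}{33167}$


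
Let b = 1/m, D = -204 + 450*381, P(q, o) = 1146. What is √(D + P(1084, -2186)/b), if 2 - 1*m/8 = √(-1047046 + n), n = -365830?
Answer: √(189582 - 18336*I*√353219) ≈ 2354.6 - 2314.0*I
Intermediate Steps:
D = 171246 (D = -204 + 171450 = 171246)
m = 16 - 16*I*√353219 (m = 16 - 8*√(-1047046 - 365830) = 16 - 16*I*√353219 ≈ 16.0 - 9509.2*I)
b = 1/(16 - 16*I*√353219) ≈ 1.769e-7 + 0.00010516*I
√(D + P(1084, -2186)/b) = √(171246 + 1146/(1/5651520 + I*√353219/5651520))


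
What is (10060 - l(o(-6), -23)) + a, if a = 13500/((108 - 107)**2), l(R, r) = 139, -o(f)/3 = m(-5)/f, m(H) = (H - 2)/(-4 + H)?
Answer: 23421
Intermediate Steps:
m(H) = (-2 + H)/(-4 + H)
o(f) = -7/(3*f) (o(f) = -3*(-2 - 5)/(-4 - 5)/f = -3*-7/(-9)/f = -3*(-1/9*(-7))/f = -7/(3*f))
a = 13500 (a = 13500/(1**2) = 13500/1 = 13500*1 = 13500)
(10060 - l(o(-6), -23)) + a = (10060 - 1*139) + 13500 = (10060 - 139) + 13500 = 9921 + 13500 = 23421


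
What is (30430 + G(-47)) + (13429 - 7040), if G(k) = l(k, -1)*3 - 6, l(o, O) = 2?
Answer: 36819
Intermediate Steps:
G(k) = 0 (G(k) = 2*3 - 6 = 6 - 6 = 0)
(30430 + G(-47)) + (13429 - 7040) = (30430 + 0) + (13429 - 7040) = 30430 + 6389 = 36819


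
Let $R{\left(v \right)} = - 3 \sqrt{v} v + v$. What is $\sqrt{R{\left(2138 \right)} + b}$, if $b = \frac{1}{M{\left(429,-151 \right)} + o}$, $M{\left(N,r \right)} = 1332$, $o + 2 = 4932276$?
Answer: $\frac{\sqrt{52039920937932174 - 156119762798995704 \sqrt{2138}}}{4933606} \approx 542.62 i$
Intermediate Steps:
$o = 4932274$ ($o = -2 + 4932276 = 4932274$)
$R{\left(v \right)} = v - 3 v^{\frac{3}{2}}$ ($R{\left(v \right)} = - 3 v^{\frac{3}{2}} + v = v - 3 v^{\frac{3}{2}}$)
$b = \frac{1}{4933606}$ ($b = \frac{1}{1332 + 4932274} = \frac{1}{4933606} \approx 2.0269 \cdot 10^{-7}$)
$\sqrt{R{\left(2138 \right)} + b} = \sqrt{\left(2138 - 3 \cdot 2138^{\frac{3}{2}}\right) + \frac{1}{4933606}} = \sqrt{\left(2138 - 3 \cdot 2138 \sqrt{2138}\right) + \frac{1}{4933606}} = \sqrt{\left(2138 - 6414 \sqrt{2138}\right) + \frac{1}{4933606}} = \sqrt{\frac{10548049629}{4933606} - 6414 \sqrt{2138}}$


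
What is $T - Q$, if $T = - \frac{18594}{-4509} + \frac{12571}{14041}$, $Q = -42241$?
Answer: $\frac{297181353158}{7034541} \approx 42246.0$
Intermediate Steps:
$T = \frac{35306777}{7034541}$ ($T = \left(-18594\right) \left(- \frac{1}{4509}\right) + 12571 \cdot \frac{1}{14041} = \frac{2066}{501} + \frac{12571}{14041} = \frac{35306777}{7034541} \approx 5.0191$)
$T - Q = \frac{35306777}{7034541} - -42241 = \frac{35306777}{7034541} + 42241 = \frac{297181353158}{7034541}$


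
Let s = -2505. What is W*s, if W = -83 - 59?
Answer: 355710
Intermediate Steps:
W = -142
W*s = -142*(-2505) = 355710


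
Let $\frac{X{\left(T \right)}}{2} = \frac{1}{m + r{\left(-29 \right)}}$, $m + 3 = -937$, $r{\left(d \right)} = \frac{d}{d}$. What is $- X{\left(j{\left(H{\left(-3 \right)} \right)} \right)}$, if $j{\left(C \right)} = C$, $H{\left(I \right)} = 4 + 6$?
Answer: $\frac{2}{939} \approx 0.0021299$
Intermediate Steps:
$r{\left(d \right)} = 1$
$H{\left(I \right)} = 10$
$m = -940$ ($m = -3 - 937 = -940$)
$X{\left(T \right)} = - \frac{2}{939}$ ($X{\left(T \right)} = \frac{2}{-940 + 1} = \frac{2}{-939} = 2 \left(- \frac{1}{939}\right) = - \frac{2}{939}$)
$- X{\left(j{\left(H{\left(-3 \right)} \right)} \right)} = \left(-1\right) \left(- \frac{2}{939}\right) = \frac{2}{939}$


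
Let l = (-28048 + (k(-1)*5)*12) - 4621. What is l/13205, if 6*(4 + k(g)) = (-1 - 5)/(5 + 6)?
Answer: -362059/145255 ≈ -2.4926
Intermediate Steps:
k(g) = -45/11 (k(g) = -4 + ((-1 - 5)/(5 + 6))/6 = -4 + (-6/11)/6 = -4 + (-6*1/11)/6 = -4 + (⅙)*(-6/11) = -4 - 1/11 = -45/11)
l = -362059/11 (l = (-28048 - 45/11*5*12) - 4621 = (-28048 - 225/11*12) - 4621 = (-28048 - 2700/11) - 4621 = -311228/11 - 4621 = -362059/11 ≈ -32914.)
l/13205 = -362059/11/13205 = -362059/11*1/13205 = -362059/145255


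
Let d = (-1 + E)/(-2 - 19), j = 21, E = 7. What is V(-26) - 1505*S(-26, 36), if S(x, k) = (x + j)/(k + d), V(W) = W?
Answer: 1847/10 ≈ 184.70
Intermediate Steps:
d = -2/7 (d = (-1 + 7)/(-2 - 19) = 6/(-21) = 6*(-1/21) = -2/7 ≈ -0.28571)
S(x, k) = (21 + x)/(-2/7 + k) (S(x, k) = (x + 21)/(k - 2/7) = (21 + x)/(-2/7 + k))
V(-26) - 1505*S(-26, 36) = -26 - 10535*(21 - 26)/(-2 + 7*36) = -26 - 10535*(-5)/(-2 + 252) = -26 - 10535*(-5)/250 = -26 - 1505*(-7/50) = -26 + 2107/10 = 1847/10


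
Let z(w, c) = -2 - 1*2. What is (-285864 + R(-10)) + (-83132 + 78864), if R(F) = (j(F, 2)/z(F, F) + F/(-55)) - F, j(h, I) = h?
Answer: -6382625/22 ≈ -2.9012e+5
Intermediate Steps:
z(w, c) = -4 (z(w, c) = -2 - 2 = -4)
R(F) = -279*F/220 (R(F) = (F/(-4) + F/(-55)) - F = (F*(-¼) + F*(-1/55)) - F = (-F/4 - F/55) - F = -59*F/220 - F = -279*F/220)
(-285864 + R(-10)) + (-83132 + 78864) = (-285864 - 279/220*(-10)) + (-83132 + 78864) = (-285864 + 279/22) - 4268 = -6288729/22 - 4268 = -6382625/22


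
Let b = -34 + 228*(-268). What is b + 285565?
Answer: 224427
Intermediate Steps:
b = -61138 (b = -34 - 61104 = -61138)
b + 285565 = -61138 + 285565 = 224427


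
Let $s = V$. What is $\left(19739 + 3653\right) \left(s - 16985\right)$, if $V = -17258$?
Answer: $-801012256$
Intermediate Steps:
$s = -17258$
$\left(19739 + 3653\right) \left(s - 16985\right) = \left(19739 + 3653\right) \left(-17258 - 16985\right) = 23392 \left(-34243\right) = -801012256$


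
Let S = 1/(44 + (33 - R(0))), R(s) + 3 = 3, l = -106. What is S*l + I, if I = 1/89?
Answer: -9357/6853 ≈ -1.3654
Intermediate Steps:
I = 1/89 ≈ 0.011236
R(s) = 0 (R(s) = -3 + 3 = 0)
S = 1/77 (S = 1/(44 + (33 - 1*0)) = 1/(44 + (33 + 0)) = 1/(44 + 33) = 1/77 ≈ 0.012987)
S*l + I = (1/77)*(-106) + 1/89 = -106/77 + 1/89 = -9357/6853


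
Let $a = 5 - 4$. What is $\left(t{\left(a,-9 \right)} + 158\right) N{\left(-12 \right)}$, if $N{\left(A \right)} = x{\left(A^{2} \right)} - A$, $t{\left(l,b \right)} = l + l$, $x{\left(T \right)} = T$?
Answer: $24960$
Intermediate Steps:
$a = 1$ ($a = 5 - 4 = 1$)
$t{\left(l,b \right)} = 2 l$
$N{\left(A \right)} = A^{2} - A$
$\left(t{\left(a,-9 \right)} + 158\right) N{\left(-12 \right)} = \left(2 \cdot 1 + 158\right) \left(- 12 \left(-1 - 12\right)\right) = \left(2 + 158\right) \left(\left(-12\right) \left(-13\right)\right) = 160 \cdot 156 = 24960$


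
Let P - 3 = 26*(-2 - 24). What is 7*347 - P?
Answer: 3102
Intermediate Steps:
P = -673 (P = 3 + 26*(-2 - 24) = 3 + 26*(-26) = 3 - 676 = -673)
7*347 - P = 7*347 - 1*(-673) = 2429 + 673 = 3102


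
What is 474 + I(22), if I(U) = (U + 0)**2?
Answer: 958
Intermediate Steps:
I(U) = U**2
474 + I(22) = 474 + 22**2 = 474 + 484 = 958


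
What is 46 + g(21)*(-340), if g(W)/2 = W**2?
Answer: -299834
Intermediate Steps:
g(W) = 2*W**2
46 + g(21)*(-340) = 46 + (2*21**2)*(-340) = 46 + (2*441)*(-340) = 46 + 882*(-340) = 46 - 299880 = -299834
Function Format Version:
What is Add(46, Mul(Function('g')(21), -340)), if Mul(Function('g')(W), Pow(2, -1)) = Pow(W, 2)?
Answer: -299834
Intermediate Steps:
Function('g')(W) = Mul(2, Pow(W, 2))
Add(46, Mul(Function('g')(21), -340)) = Add(46, Mul(Mul(2, Pow(21, 2)), -340)) = Add(46, Mul(Mul(2, 441), -340)) = Add(46, Mul(882, -340)) = Add(46, -299880) = -299834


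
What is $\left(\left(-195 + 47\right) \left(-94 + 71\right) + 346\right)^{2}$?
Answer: $14062500$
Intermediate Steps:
$\left(\left(-195 + 47\right) \left(-94 + 71\right) + 346\right)^{2} = \left(\left(-148\right) \left(-23\right) + 346\right)^{2} = \left(3404 + 346\right)^{2} = 3750^{2} = 14062500$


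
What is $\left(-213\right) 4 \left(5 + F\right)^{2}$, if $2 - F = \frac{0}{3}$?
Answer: $-41748$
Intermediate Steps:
$F = 2$ ($F = 2 - \frac{0}{3} = 2 - 0 \cdot \frac{1}{3} = 2 - 0 = 2 + 0 = 2$)
$\left(-213\right) 4 \left(5 + F\right)^{2} = \left(-213\right) 4 \left(5 + 2\right)^{2} = - 852 \cdot 7^{2} = \left(-852\right) 49 = -41748$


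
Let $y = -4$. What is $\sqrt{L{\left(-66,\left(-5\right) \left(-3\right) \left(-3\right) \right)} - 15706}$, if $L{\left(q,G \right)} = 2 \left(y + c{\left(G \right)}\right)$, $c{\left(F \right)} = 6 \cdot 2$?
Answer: $i \sqrt{15690} \approx 125.26 i$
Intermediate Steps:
$c{\left(F \right)} = 12$
$L{\left(q,G \right)} = 16$ ($L{\left(q,G \right)} = 2 \left(-4 + 12\right) = 2 \cdot 8 = 16$)
$\sqrt{L{\left(-66,\left(-5\right) \left(-3\right) \left(-3\right) \right)} - 15706} = \sqrt{16 - 15706} = \sqrt{-15690} = i \sqrt{15690}$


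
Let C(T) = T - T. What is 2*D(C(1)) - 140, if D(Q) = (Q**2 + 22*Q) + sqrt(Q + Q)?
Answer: -140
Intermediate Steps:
C(T) = 0
D(Q) = Q**2 + 22*Q + sqrt(2)*sqrt(Q) (D(Q) = (Q**2 + 22*Q) + sqrt(2*Q) = (Q**2 + 22*Q) + sqrt(2)*sqrt(Q) = Q**2 + 22*Q + sqrt(2)*sqrt(Q))
2*D(C(1)) - 140 = 2*(0**2 + 22*0 + sqrt(2)*sqrt(0)) - 140 = 2*(0 + 0 + sqrt(2)*0) - 140 = 2*(0 + 0 + 0) - 140 = 2*0 - 140 = 0 - 140 = -140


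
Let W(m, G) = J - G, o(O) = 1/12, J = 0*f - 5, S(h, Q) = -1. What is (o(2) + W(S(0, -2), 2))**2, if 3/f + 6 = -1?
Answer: 6889/144 ≈ 47.840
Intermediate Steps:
f = -3/7 (f = 3/(-6 - 1) = 3/(-7) = 3*(-1/7) = -3/7 ≈ -0.42857)
J = -5 (J = 0*(-3/7) - 5 = 0 - 5 = -5)
o(O) = 1/12
W(m, G) = -5 - G
(o(2) + W(S(0, -2), 2))**2 = (1/12 + (-5 - 1*2))**2 = (1/12 + (-5 - 2))**2 = (1/12 - 7)**2 = (-83/12)**2 = 6889/144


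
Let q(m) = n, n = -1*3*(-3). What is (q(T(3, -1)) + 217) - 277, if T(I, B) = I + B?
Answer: -51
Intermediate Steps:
T(I, B) = B + I
n = 9 (n = -3*(-3) = 9)
q(m) = 9
(q(T(3, -1)) + 217) - 277 = (9 + 217) - 277 = 226 - 277 = -51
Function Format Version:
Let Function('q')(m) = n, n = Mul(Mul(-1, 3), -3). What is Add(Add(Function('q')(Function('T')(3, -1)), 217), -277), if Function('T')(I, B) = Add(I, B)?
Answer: -51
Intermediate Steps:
Function('T')(I, B) = Add(B, I)
n = 9 (n = Mul(-3, -3) = 9)
Function('q')(m) = 9
Add(Add(Function('q')(Function('T')(3, -1)), 217), -277) = Add(Add(9, 217), -277) = Add(226, -277) = -51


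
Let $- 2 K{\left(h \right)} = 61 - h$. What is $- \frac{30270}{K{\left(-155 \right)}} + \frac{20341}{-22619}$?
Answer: $\frac{113746717}{407142} \approx 279.38$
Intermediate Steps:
$K{\left(h \right)} = - \frac{61}{2} + \frac{h}{2}$ ($K{\left(h \right)} = - \frac{61 - h}{2} = - \frac{61}{2} + \frac{h}{2}$)
$- \frac{30270}{K{\left(-155 \right)}} + \frac{20341}{-22619} = - \frac{30270}{- \frac{61}{2} + \frac{1}{2} \left(-155\right)} + \frac{20341}{-22619} = - \frac{30270}{- \frac{61}{2} - \frac{155}{2}} + 20341 \left(- \frac{1}{22619}\right) = - \frac{30270}{-108} - \frac{20341}{22619} = \left(-30270\right) \left(- \frac{1}{108}\right) - \frac{20341}{22619} = \frac{5045}{18} - \frac{20341}{22619} = \frac{113746717}{407142}$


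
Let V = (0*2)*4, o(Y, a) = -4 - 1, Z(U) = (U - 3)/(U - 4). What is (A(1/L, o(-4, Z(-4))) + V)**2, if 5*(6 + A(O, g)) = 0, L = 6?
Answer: 36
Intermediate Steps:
Z(U) = (-3 + U)/(-4 + U)
o(Y, a) = -5
V = 0 (V = 0*4 = 0)
A(O, g) = -6 (A(O, g) = -6 + (1/5)*0 = -6 + 0 = -6)
(A(1/L, o(-4, Z(-4))) + V)**2 = (-6 + 0)**2 = (-6)**2 = 36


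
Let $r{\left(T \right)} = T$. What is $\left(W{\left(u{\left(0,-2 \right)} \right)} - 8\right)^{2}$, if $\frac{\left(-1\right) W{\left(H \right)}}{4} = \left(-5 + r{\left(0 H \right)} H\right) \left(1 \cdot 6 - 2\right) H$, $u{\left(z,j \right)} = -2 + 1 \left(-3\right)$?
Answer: $166464$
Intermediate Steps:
$u{\left(z,j \right)} = -5$ ($u{\left(z,j \right)} = -2 - 3 = -5$)
$W{\left(H \right)} = 80 H$ ($W{\left(H \right)} = - 4 \left(-5 + 0 H H\right) \left(1 \cdot 6 - 2\right) H = - 4 \left(-5 + 0 H\right) \left(6 - 2\right) H = - 4 \left(-5 + 0\right) 4 H = - 4 \left(-5\right) 4 H = - 4 \left(- 20 H\right) = 80 H$)
$\left(W{\left(u{\left(0,-2 \right)} \right)} - 8\right)^{2} = \left(80 \left(-5\right) - 8\right)^{2} = \left(-400 - 8\right)^{2} = \left(-408\right)^{2} = 166464$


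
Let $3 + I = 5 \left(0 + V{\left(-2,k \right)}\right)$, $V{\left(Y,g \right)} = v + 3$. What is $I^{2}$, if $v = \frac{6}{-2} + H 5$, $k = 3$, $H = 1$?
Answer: $484$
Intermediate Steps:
$v = 2$ ($v = \frac{6}{-2} + 1 \cdot 5 = 6 \left(- \frac{1}{2}\right) + 5 = -3 + 5 = 2$)
$V{\left(Y,g \right)} = 5$ ($V{\left(Y,g \right)} = 2 + 3 = 5$)
$I = 22$ ($I = -3 + 5 \left(0 + 5\right) = -3 + 5 \cdot 5 = -3 + 25 = 22$)
$I^{2} = 22^{2} = 484$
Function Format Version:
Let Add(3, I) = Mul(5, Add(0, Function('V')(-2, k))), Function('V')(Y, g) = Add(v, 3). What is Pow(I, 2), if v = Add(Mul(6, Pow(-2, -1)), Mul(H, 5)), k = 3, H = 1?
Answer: 484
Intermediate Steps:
v = 2 (v = Add(Mul(6, Pow(-2, -1)), Mul(1, 5)) = Add(Mul(6, Rational(-1, 2)), 5) = Add(-3, 5) = 2)
Function('V')(Y, g) = 5 (Function('V')(Y, g) = Add(2, 3) = 5)
I = 22 (I = Add(-3, Mul(5, Add(0, 5))) = Add(-3, Mul(5, 5)) = Add(-3, 25) = 22)
Pow(I, 2) = Pow(22, 2) = 484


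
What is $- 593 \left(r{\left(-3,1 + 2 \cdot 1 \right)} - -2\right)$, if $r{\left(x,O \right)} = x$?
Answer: $593$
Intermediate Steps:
$- 593 \left(r{\left(-3,1 + 2 \cdot 1 \right)} - -2\right) = - 593 \left(-3 - -2\right) = - 593 \left(-3 + 2\right) = \left(-593\right) \left(-1\right) = 593$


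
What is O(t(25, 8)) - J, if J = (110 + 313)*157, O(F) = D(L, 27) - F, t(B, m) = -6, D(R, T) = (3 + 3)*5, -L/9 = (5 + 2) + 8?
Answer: -66375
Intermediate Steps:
L = -135 (L = -9*((5 + 2) + 8) = -9*(7 + 8) = -9*15 = -135)
D(R, T) = 30 (D(R, T) = 6*5 = 30)
O(F) = 30 - F
J = 66411 (J = 423*157 = 66411)
O(t(25, 8)) - J = (30 - 1*(-6)) - 1*66411 = (30 + 6) - 66411 = 36 - 66411 = -66375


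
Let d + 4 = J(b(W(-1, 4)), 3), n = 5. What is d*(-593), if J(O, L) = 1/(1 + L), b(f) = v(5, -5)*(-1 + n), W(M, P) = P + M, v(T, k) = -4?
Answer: 8895/4 ≈ 2223.8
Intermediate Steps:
W(M, P) = M + P
b(f) = -16 (b(f) = -4*(-1 + 5) = -4*4 = -16)
d = -15/4 (d = -4 + 1/(1 + 3) = -4 + 1/4 = -15/4 ≈ -3.7500)
d*(-593) = -15/4*(-593) = 8895/4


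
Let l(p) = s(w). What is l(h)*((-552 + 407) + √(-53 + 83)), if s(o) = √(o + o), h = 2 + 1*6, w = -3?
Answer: I*√6*(-145 + √30) ≈ -341.76*I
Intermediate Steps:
h = 8 (h = 2 + 6 = 8)
s(o) = √2*√o (s(o) = √(2*o) = √2*√o)
l(p) = I*√6 (l(p) = √2*√(-3) = √2*(I*√3) = I*√6)
l(h)*((-552 + 407) + √(-53 + 83)) = (I*√6)*((-552 + 407) + √(-53 + 83)) = (I*√6)*(-145 + √30) = I*√6*(-145 + √30)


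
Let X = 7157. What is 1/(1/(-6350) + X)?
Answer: 6350/45446949 ≈ 0.00013972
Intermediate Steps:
1/(1/(-6350) + X) = 1/(1/(-6350) + 7157) = 1/(-1/6350 + 7157) = 1/(45446949/6350) = 6350/45446949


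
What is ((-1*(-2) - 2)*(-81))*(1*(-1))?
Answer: 0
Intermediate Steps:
((-1*(-2) - 2)*(-81))*(1*(-1)) = ((2 - 2)*(-81))*(-1) = (0*(-81))*(-1) = 0*(-1) = 0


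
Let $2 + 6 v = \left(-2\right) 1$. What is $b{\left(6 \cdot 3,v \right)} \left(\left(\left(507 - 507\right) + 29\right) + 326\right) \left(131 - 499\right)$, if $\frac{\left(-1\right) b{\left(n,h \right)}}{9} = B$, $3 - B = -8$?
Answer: $12933360$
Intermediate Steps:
$B = 11$ ($B = 3 - -8 = 3 + 8 = 11$)
$v = - \frac{2}{3}$ ($v = - \frac{1}{3} + \frac{\left(-2\right) 1}{6} = - \frac{1}{3} + \frac{1}{6} \left(-2\right) = - \frac{1}{3} - \frac{1}{3} = - \frac{2}{3} \approx -0.66667$)
$b{\left(n,h \right)} = -99$ ($b{\left(n,h \right)} = \left(-9\right) 11 = -99$)
$b{\left(6 \cdot 3,v \right)} \left(\left(\left(507 - 507\right) + 29\right) + 326\right) \left(131 - 499\right) = - 99 \left(\left(\left(507 - 507\right) + 29\right) + 326\right) \left(131 - 499\right) = - 99 \left(\left(0 + 29\right) + 326\right) \left(-368\right) = - 99 \left(29 + 326\right) \left(-368\right) = - 99 \cdot 355 \left(-368\right) = \left(-99\right) \left(-130640\right) = 12933360$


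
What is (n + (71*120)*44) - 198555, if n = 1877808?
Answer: 2054133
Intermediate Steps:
(n + (71*120)*44) - 198555 = (1877808 + (71*120)*44) - 198555 = (1877808 + 8520*44) - 198555 = (1877808 + 374880) - 198555 = 2252688 - 198555 = 2054133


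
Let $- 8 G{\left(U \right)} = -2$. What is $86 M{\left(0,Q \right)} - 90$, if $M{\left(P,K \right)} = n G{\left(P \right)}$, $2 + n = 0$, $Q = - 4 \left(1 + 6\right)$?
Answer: $-133$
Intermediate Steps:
$Q = -28$ ($Q = \left(-4\right) 7 = -28$)
$n = -2$ ($n = -2 + 0 = -2$)
$G{\left(U \right)} = \frac{1}{4}$ ($G{\left(U \right)} = \left(- \frac{1}{8}\right) \left(-2\right) = \frac{1}{4}$)
$M{\left(P,K \right)} = - \frac{1}{2}$ ($M{\left(P,K \right)} = \left(-2\right) \frac{1}{4} = - \frac{1}{2}$)
$86 M{\left(0,Q \right)} - 90 = 86 \left(- \frac{1}{2}\right) - 90 = -43 - 90 = -133$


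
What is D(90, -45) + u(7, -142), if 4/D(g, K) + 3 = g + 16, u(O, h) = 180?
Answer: 18544/103 ≈ 180.04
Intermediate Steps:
D(g, K) = 4/(13 + g) (D(g, K) = 4/(-3 + (g + 16)) = 4/(-3 + (16 + g)) = 4/(13 + g))
D(90, -45) + u(7, -142) = 4/(13 + 90) + 180 = 4/103 + 180 = 18544/103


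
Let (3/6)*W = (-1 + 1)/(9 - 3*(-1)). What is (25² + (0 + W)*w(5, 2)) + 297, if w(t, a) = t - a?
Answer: 922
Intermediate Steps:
W = 0 (W = 2*((-1 + 1)/(9 - 3*(-1))) = 2*(0/(9 + 3)) = 2*(0/12) = 2*(0*(1/12)) = 2*0 = 0)
(25² + (0 + W)*w(5, 2)) + 297 = (25² + (0 + 0)*(5 - 1*2)) + 297 = (625 + 0*(5 - 2)) + 297 = (625 + 0*3) + 297 = (625 + 0) + 297 = 625 + 297 = 922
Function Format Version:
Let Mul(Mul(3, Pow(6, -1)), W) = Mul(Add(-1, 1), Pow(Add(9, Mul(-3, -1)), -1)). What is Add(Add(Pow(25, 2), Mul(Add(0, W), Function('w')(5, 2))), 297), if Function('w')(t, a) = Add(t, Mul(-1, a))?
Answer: 922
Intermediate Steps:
W = 0 (W = Mul(2, Mul(Add(-1, 1), Pow(Add(9, Mul(-3, -1)), -1))) = Mul(2, Mul(0, Pow(Add(9, 3), -1))) = Mul(2, Mul(0, Pow(12, -1))) = Mul(2, Mul(0, Rational(1, 12))) = Mul(2, 0) = 0)
Add(Add(Pow(25, 2), Mul(Add(0, W), Function('w')(5, 2))), 297) = Add(Add(Pow(25, 2), Mul(Add(0, 0), Add(5, Mul(-1, 2)))), 297) = Add(Add(625, Mul(0, Add(5, -2))), 297) = Add(Add(625, Mul(0, 3)), 297) = Add(Add(625, 0), 297) = Add(625, 297) = 922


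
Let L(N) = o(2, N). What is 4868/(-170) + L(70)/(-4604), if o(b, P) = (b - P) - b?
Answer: -5600093/195670 ≈ -28.620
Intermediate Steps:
o(b, P) = -P
L(N) = -N
4868/(-170) + L(70)/(-4604) = 4868/(-170) - 1*70/(-4604) = 4868*(-1/170) - 70*(-1/4604) = -2434/85 + 35/2302 = -5600093/195670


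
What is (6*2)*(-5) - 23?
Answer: -83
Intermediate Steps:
(6*2)*(-5) - 23 = 12*(-5) - 23 = -60 - 23 = -83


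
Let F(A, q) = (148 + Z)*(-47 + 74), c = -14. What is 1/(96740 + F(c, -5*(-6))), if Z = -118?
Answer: 1/97550 ≈ 1.0251e-5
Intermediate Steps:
F(A, q) = 810 (F(A, q) = (148 - 118)*(-47 + 74) = 30*27 = 810)
1/(96740 + F(c, -5*(-6))) = 1/(96740 + 810) = 1/97550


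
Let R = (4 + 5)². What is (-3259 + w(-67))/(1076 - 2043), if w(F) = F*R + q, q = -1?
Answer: 8687/967 ≈ 8.9835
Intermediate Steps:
R = 81 (R = 9² = 81)
w(F) = -1 + 81*F (w(F) = F*81 - 1 = 81*F - 1 = -1 + 81*F)
(-3259 + w(-67))/(1076 - 2043) = (-3259 + (-1 + 81*(-67)))/(1076 - 2043) = (-3259 + (-1 - 5427))/(-967) = (-3259 - 5428)*(-1/967) = -8687*(-1/967) = 8687/967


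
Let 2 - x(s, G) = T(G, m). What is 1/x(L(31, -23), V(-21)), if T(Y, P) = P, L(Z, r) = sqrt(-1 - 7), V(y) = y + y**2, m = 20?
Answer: -1/18 ≈ -0.055556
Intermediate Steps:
L(Z, r) = 2*I*sqrt(2) (L(Z, r) = sqrt(-8) = 2*I*sqrt(2))
x(s, G) = -18 (x(s, G) = 2 - 1*20 = 2 - 20 = -18)
1/x(L(31, -23), V(-21)) = 1/(-18) = -1/18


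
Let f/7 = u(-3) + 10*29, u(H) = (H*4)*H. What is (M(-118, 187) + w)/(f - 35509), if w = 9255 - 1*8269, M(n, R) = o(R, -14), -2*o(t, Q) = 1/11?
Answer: -21691/730994 ≈ -0.029673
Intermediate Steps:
u(H) = 4*H² (u(H) = (4*H)*H = 4*H²)
o(t, Q) = -1/22 (o(t, Q) = -1/(2*11) = -½*1/11 = -1/22)
M(n, R) = -1/22
f = 2282 (f = 7*(4*(-3)² + 10*29) = 7*(4*9 + 290) = 7*(36 + 290) = 7*326 = 2282)
w = 986 (w = 9255 - 8269 = 986)
(M(-118, 187) + w)/(f - 35509) = (-1/22 + 986)/(2282 - 35509) = (21691/22)/(-33227) = (21691/22)*(-1/33227) = -21691/730994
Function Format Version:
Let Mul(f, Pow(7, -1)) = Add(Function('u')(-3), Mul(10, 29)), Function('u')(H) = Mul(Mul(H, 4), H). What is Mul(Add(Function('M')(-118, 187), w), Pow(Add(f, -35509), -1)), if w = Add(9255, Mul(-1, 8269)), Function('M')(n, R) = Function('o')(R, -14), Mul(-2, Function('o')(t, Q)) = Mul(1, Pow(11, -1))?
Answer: Rational(-21691, 730994) ≈ -0.029673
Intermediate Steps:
Function('u')(H) = Mul(4, Pow(H, 2)) (Function('u')(H) = Mul(Mul(4, H), H) = Mul(4, Pow(H, 2)))
Function('o')(t, Q) = Rational(-1, 22) (Function('o')(t, Q) = Mul(Rational(-1, 2), Mul(1, Pow(11, -1))) = Mul(Rational(-1, 2), Mul(1, Rational(1, 11))) = Mul(Rational(-1, 2), Rational(1, 11)) = Rational(-1, 22))
Function('M')(n, R) = Rational(-1, 22)
f = 2282 (f = Mul(7, Add(Mul(4, Pow(-3, 2)), Mul(10, 29))) = Mul(7, Add(Mul(4, 9), 290)) = Mul(7, Add(36, 290)) = Mul(7, 326) = 2282)
w = 986 (w = Add(9255, -8269) = 986)
Mul(Add(Function('M')(-118, 187), w), Pow(Add(f, -35509), -1)) = Mul(Add(Rational(-1, 22), 986), Pow(Add(2282, -35509), -1)) = Mul(Rational(21691, 22), Pow(-33227, -1)) = Mul(Rational(21691, 22), Rational(-1, 33227)) = Rational(-21691, 730994)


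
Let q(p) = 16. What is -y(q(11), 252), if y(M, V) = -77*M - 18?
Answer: 1250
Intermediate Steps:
y(M, V) = -18 - 77*M
-y(q(11), 252) = -(-18 - 77*16) = -(-18 - 1232) = -1*(-1250) = 1250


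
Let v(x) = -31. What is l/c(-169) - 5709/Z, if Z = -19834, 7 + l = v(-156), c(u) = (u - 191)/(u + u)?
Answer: -15793291/446265 ≈ -35.390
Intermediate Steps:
c(u) = (-191 + u)/(2*u) (c(u) = (-191 + u)/((2*u)) = (-191 + u)*(1/(2*u)) = (-191 + u)/(2*u))
l = -38 (l = -7 - 31 = -38)
l/c(-169) - 5709/Z = -38*(-338/(-191 - 169)) - 5709/(-19834) = -38/((½)*(-1/169)*(-360)) - 5709*(-1/19834) = -38/180/169 + 5709/19834 = -38*169/180 + 5709/19834 = -3211/90 + 5709/19834 = -15793291/446265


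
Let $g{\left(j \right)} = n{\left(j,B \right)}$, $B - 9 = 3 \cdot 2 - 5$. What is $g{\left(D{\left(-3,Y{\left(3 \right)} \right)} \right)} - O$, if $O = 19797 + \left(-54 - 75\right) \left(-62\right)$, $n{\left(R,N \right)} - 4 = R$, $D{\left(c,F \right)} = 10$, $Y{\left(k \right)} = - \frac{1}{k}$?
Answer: $-27781$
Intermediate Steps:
$B = 10$ ($B = 9 + \left(3 \cdot 2 - 5\right) = 9 + \left(6 - 5\right) = 9 + 1 = 10$)
$n{\left(R,N \right)} = 4 + R$
$O = 27795$ ($O = 19797 - -7998 = 19797 + 7998 = 27795$)
$g{\left(j \right)} = 4 + j$
$g{\left(D{\left(-3,Y{\left(3 \right)} \right)} \right)} - O = \left(4 + 10\right) - 27795 = 14 - 27795 = -27781$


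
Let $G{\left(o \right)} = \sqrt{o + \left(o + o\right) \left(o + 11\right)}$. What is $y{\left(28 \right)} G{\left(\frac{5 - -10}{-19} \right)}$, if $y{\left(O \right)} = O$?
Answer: $\frac{28 i \sqrt{6105}}{19} \approx 115.15 i$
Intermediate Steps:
$G{\left(o \right)} = \sqrt{o + 2 o \left(11 + o\right)}$
$y{\left(28 \right)} G{\left(\frac{5 - -10}{-19} \right)} = 28 \sqrt{\frac{5 - -10}{-19} \left(23 + 2 \frac{5 - -10}{-19}\right)} = 28 \sqrt{\left(5 + 10\right) \left(- \frac{1}{19}\right) \left(23 + 2 \left(5 + 10\right) \left(- \frac{1}{19}\right)\right)} = 28 \sqrt{15 \left(- \frac{1}{19}\right) \left(23 + 2 \cdot 15 \left(- \frac{1}{19}\right)\right)} = 28 \sqrt{- \frac{15 \left(23 + 2 \left(- \frac{15}{19}\right)\right)}{19}} = 28 \sqrt{- \frac{15 \left(23 - \frac{30}{19}\right)}{19}} = 28 \sqrt{\left(- \frac{15}{19}\right) \frac{407}{19}} = 28 \sqrt{- \frac{6105}{361}} = 28 \frac{i \sqrt{6105}}{19} = \frac{28 i \sqrt{6105}}{19}$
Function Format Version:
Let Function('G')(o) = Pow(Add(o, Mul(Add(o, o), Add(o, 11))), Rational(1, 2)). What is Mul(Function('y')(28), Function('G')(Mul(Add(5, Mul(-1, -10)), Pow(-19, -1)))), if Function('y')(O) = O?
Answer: Mul(Rational(28, 19), I, Pow(6105, Rational(1, 2))) ≈ Mul(115.15, I)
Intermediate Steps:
Function('G')(o) = Pow(Add(o, Mul(2, o, Add(11, o))), Rational(1, 2)) (Function('G')(o) = Pow(Add(o, Mul(Mul(2, o), Add(11, o))), Rational(1, 2)) = Pow(Add(o, Mul(2, o, Add(11, o))), Rational(1, 2)))
Mul(Function('y')(28), Function('G')(Mul(Add(5, Mul(-1, -10)), Pow(-19, -1)))) = Mul(28, Pow(Mul(Mul(Add(5, Mul(-1, -10)), Pow(-19, -1)), Add(23, Mul(2, Mul(Add(5, Mul(-1, -10)), Pow(-19, -1))))), Rational(1, 2))) = Mul(28, Pow(Mul(Mul(Add(5, 10), Rational(-1, 19)), Add(23, Mul(2, Mul(Add(5, 10), Rational(-1, 19))))), Rational(1, 2))) = Mul(28, Pow(Mul(Mul(15, Rational(-1, 19)), Add(23, Mul(2, Mul(15, Rational(-1, 19))))), Rational(1, 2))) = Mul(28, Pow(Mul(Rational(-15, 19), Add(23, Mul(2, Rational(-15, 19)))), Rational(1, 2))) = Mul(28, Pow(Mul(Rational(-15, 19), Add(23, Rational(-30, 19))), Rational(1, 2))) = Mul(28, Pow(Mul(Rational(-15, 19), Rational(407, 19)), Rational(1, 2))) = Mul(28, Pow(Rational(-6105, 361), Rational(1, 2))) = Mul(28, Mul(Rational(1, 19), I, Pow(6105, Rational(1, 2)))) = Mul(Rational(28, 19), I, Pow(6105, Rational(1, 2)))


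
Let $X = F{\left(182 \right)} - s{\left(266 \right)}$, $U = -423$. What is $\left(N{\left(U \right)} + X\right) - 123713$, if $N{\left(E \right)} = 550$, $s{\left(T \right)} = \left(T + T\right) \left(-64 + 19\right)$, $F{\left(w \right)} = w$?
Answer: $-99041$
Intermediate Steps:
$s{\left(T \right)} = - 90 T$ ($s{\left(T \right)} = 2 T \left(-45\right) = - 90 T$)
$X = 24122$ ($X = 182 - \left(-90\right) 266 = 182 - -23940 = 182 + 23940 = 24122$)
$\left(N{\left(U \right)} + X\right) - 123713 = \left(550 + 24122\right) - 123713 = 24672 - 123713 = -99041$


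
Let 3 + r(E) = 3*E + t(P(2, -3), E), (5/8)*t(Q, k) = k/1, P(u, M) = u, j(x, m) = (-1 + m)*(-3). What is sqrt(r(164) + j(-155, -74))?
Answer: sqrt(24410)/5 ≈ 31.247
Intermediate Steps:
j(x, m) = 3 - 3*m
t(Q, k) = 8*k/5 (t(Q, k) = 8*(k/1)/5 = 8*(k*1)/5 = 8*k/5)
r(E) = -3 + 23*E/5 (r(E) = -3 + (3*E + 8*E/5) = -3 + 23*E/5)
sqrt(r(164) + j(-155, -74)) = sqrt((-3 + (23/5)*164) + (3 - 3*(-74))) = sqrt((-3 + 3772/5) + (3 + 222)) = sqrt(3757/5 + 225) = sqrt(4882/5) = sqrt(24410)/5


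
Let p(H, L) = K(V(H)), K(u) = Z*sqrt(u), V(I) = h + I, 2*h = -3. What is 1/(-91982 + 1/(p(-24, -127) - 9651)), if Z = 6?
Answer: -8567453588709/788051516884349521 + 3*I*sqrt(102)/788051516884349521 ≈ -1.0872e-5 + 3.8447e-17*I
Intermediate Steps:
h = -3/2 (h = (1/2)*(-3) = -3/2 ≈ -1.5000)
V(I) = -3/2 + I
K(u) = 6*sqrt(u)
p(H, L) = 6*sqrt(-3/2 + H)
1/(-91982 + 1/(p(-24, -127) - 9651)) = 1/(-91982 + 1/(3*sqrt(-6 + 4*(-24)) - 9651)) = 1/(-91982 + 1/(3*sqrt(-6 - 96) - 9651)) = 1/(-91982 + 1/(3*sqrt(-102) - 9651)) = 1/(-91982 + 1/(3*(I*sqrt(102)) - 9651)) = 1/(-91982 + 1/(3*I*sqrt(102) - 9651)) = 1/(-91982 + 1/(-9651 + 3*I*sqrt(102)))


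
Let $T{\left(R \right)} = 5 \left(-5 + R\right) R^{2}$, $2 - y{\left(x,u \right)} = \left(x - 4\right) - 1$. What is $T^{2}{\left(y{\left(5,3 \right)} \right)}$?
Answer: $3600$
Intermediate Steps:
$y{\left(x,u \right)} = 7 - x$ ($y{\left(x,u \right)} = 2 - \left(\left(x - 4\right) - 1\right) = 2 - \left(\left(-4 + x\right) - 1\right) = 2 - \left(-5 + x\right) = 7 - x$)
$T{\left(R \right)} = R^{2} \left(-25 + 5 R\right)$ ($T{\left(R \right)} = \left(-25 + 5 R\right) R^{2} = R^{2} \left(-25 + 5 R\right)$)
$T^{2}{\left(y{\left(5,3 \right)} \right)} = \left(5 \left(7 - 5\right)^{2} \left(-5 + \left(7 - 5\right)\right)\right)^{2} = \left(5 \cdot 2^{2} \left(-5 + 2\right)\right)^{2} = \left(5 \cdot 4 \left(-3\right)\right)^{2} = \left(-60\right)^{2} = 3600$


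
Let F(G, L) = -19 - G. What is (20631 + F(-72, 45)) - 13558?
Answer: 7126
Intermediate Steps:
(20631 + F(-72, 45)) - 13558 = (20631 + (-19 - 1*(-72))) - 13558 = (20631 + (-19 + 72)) - 13558 = (20631 + 53) - 13558 = 20684 - 13558 = 7126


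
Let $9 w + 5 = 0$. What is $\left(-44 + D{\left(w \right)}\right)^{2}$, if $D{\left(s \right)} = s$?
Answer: $\frac{160801}{81} \approx 1985.2$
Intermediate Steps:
$w = - \frac{5}{9}$ ($w = - \frac{5}{9} + \frac{1}{9} \cdot 0 = - \frac{5}{9} + 0 = - \frac{5}{9} \approx -0.55556$)
$\left(-44 + D{\left(w \right)}\right)^{2} = \left(-44 - \frac{5}{9}\right)^{2} = \left(- \frac{401}{9}\right)^{2} = \frac{160801}{81}$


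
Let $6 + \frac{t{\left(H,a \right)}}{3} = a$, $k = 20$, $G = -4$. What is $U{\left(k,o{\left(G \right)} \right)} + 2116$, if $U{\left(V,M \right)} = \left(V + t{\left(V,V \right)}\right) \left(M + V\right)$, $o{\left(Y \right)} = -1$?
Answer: $3294$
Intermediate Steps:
$t{\left(H,a \right)} = -18 + 3 a$
$U{\left(V,M \right)} = \left(-18 + 4 V\right) \left(M + V\right)$ ($U{\left(V,M \right)} = \left(V + \left(-18 + 3 V\right)\right) \left(M + V\right) = \left(-18 + 4 V\right) \left(M + V\right)$)
$U{\left(k,o{\left(G \right)} \right)} + 2116 = \left(\left(-18\right) \left(-1\right) - 360 + 4 \cdot 20^{2} + 4 \left(-1\right) 20\right) + 2116 = \left(18 - 360 + 4 \cdot 400 - 80\right) + 2116 = \left(18 - 360 + 1600 - 80\right) + 2116 = 1178 + 2116 = 3294$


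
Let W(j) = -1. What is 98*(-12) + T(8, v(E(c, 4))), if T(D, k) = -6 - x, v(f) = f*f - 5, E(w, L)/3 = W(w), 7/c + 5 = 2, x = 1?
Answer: -1183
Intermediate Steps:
c = -7/3 (c = 7/(-5 + 2) = 7/(-3) = 7*(-1/3) = -7/3 ≈ -2.3333)
E(w, L) = -3 (E(w, L) = 3*(-1) = -3)
v(f) = -5 + f**2 (v(f) = f**2 - 5 = -5 + f**2)
T(D, k) = -7 (T(D, k) = -6 - 1*1 = -6 - 1 = -7)
98*(-12) + T(8, v(E(c, 4))) = 98*(-12) - 7 = -1176 - 7 = -1183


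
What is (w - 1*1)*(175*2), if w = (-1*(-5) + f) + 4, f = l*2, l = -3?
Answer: 700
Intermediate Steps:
f = -6 (f = -3*2 = -6)
w = 3 (w = (-1*(-5) - 6) + 4 = (5 - 6) + 4 = -1 + 4 = 3)
(w - 1*1)*(175*2) = (3 - 1*1)*(175*2) = (3 - 1)*350 = 2*350 = 700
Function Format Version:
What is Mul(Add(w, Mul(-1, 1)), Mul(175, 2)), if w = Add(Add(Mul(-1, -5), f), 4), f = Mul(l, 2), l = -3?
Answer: 700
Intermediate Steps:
f = -6 (f = Mul(-3, 2) = -6)
w = 3 (w = Add(Add(Mul(-1, -5), -6), 4) = Add(Add(5, -6), 4) = Add(-1, 4) = 3)
Mul(Add(w, Mul(-1, 1)), Mul(175, 2)) = Mul(Add(3, Mul(-1, 1)), Mul(175, 2)) = Mul(Add(3, -1), 350) = Mul(2, 350) = 700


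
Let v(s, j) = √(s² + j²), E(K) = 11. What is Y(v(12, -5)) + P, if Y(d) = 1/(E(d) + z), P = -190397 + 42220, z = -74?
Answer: -9335152/63 ≈ -1.4818e+5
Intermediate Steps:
P = -148177
v(s, j) = √(j² + s²)
Y(d) = -1/63 (Y(d) = 1/(11 - 74) = 1/(-63) = -1/63)
Y(v(12, -5)) + P = -1/63 - 148177 = -9335152/63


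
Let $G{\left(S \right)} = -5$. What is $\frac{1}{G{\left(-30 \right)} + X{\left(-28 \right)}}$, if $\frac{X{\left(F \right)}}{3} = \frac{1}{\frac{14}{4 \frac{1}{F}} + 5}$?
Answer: $- \frac{31}{156} \approx -0.19872$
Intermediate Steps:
$X{\left(F \right)} = \frac{3}{5 + \frac{7 F}{2}}$ ($X{\left(F \right)} = \frac{3}{\frac{14}{4 \frac{1}{F}} + 5} = \frac{3}{14 \frac{F}{4} + 5} = \frac{3}{\frac{7 F}{2} + 5} = \frac{3}{5 + \frac{7 F}{2}}$)
$\frac{1}{G{\left(-30 \right)} + X{\left(-28 \right)}} = \frac{1}{-5 + \frac{6}{10 + 7 \left(-28\right)}} = \frac{1}{-5 + \frac{6}{10 - 196}} = \frac{1}{-5 + \frac{6}{-186}} = \frac{1}{-5 + 6 \left(- \frac{1}{186}\right)} = \frac{1}{-5 - \frac{1}{31}} = \frac{1}{- \frac{156}{31}} = - \frac{31}{156}$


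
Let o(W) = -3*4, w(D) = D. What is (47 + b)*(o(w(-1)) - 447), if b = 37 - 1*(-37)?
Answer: -55539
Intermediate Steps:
o(W) = -12
b = 74 (b = 37 + 37 = 74)
(47 + b)*(o(w(-1)) - 447) = (47 + 74)*(-12 - 447) = 121*(-459) = -55539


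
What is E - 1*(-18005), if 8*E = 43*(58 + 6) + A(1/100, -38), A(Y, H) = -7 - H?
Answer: 146823/8 ≈ 18353.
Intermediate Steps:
E = 2783/8 (E = (43*(58 + 6) + (-7 - 1*(-38)))/8 = (43*64 + (-7 + 38))/8 = (2752 + 31)/8 = (1/8)*2783 = 2783/8 ≈ 347.88)
E - 1*(-18005) = 2783/8 - 1*(-18005) = 2783/8 + 18005 = 146823/8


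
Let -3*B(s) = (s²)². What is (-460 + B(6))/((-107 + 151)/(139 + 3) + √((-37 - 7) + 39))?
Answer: -1393304/25689 + 4496572*I*√5/25689 ≈ -54.237 + 391.4*I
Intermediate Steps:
B(s) = -s⁴/3
(-460 + B(6))/((-107 + 151)/(139 + 3) + √((-37 - 7) + 39)) = (-460 - ⅓*6⁴)/((-107 + 151)/(139 + 3) + √((-37 - 7) + 39)) = (-460 - ⅓*1296)/(44/142 + √(-44 + 39)) = (-460 - 432)/(44*(1/142) + √(-5)) = -892/(22/71 + I*√5)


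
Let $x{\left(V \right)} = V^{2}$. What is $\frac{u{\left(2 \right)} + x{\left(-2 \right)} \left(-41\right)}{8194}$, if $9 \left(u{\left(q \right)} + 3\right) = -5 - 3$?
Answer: $- \frac{1511}{73746} \approx -0.020489$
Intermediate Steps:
$u{\left(q \right)} = - \frac{35}{9}$ ($u{\left(q \right)} = -3 + \frac{-5 - 3}{9} = -3 + \frac{1}{9} \left(-8\right) = -3 - \frac{8}{9} = - \frac{35}{9}$)
$\frac{u{\left(2 \right)} + x{\left(-2 \right)} \left(-41\right)}{8194} = \frac{- \frac{35}{9} + \left(-2\right)^{2} \left(-41\right)}{8194} = \left(- \frac{35}{9} + 4 \left(-41\right)\right) \frac{1}{8194} = \left(- \frac{35}{9} - 164\right) \frac{1}{8194} = \left(- \frac{1511}{9}\right) \frac{1}{8194} = - \frac{1511}{73746}$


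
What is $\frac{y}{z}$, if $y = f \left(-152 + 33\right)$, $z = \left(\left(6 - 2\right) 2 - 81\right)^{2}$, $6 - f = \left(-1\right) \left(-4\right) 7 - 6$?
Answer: $\frac{1904}{5329} \approx 0.35729$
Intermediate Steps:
$f = -16$ ($f = 6 - \left(\left(-1\right) \left(-4\right) 7 - 6\right) = 6 - \left(4 \cdot 7 - 6\right) = 6 - \left(28 - 6\right) = 6 - 22 = -16$)
$z = 5329$ ($z = \left(4 \cdot 2 - 81\right)^{2} = \left(8 - 81\right)^{2} = \left(-73\right)^{2} = 5329$)
$y = 1904$ ($y = - 16 \left(-152 + 33\right) = \left(-16\right) \left(-119\right) = 1904$)
$\frac{y}{z} = \frac{1904}{5329}$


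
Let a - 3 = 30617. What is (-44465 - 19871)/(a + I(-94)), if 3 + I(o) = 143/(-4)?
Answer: -257344/122325 ≈ -2.1038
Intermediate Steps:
I(o) = -155/4 (I(o) = -3 + 143/(-4) = -3 + 143*(-¼) = -3 - 143/4 = -155/4)
a = 30620 (a = 3 + 30617 = 30620)
(-44465 - 19871)/(a + I(-94)) = (-44465 - 19871)/(30620 - 155/4) = -64336/122325/4 = -64336*4/122325 = -257344/122325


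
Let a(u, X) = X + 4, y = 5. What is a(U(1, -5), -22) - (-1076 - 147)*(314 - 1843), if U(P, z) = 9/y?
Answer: -1869985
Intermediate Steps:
U(P, z) = 9/5
a(u, X) = 4 + X
a(U(1, -5), -22) - (-1076 - 147)*(314 - 1843) = (4 - 22) - (-1076 - 147)*(314 - 1843) = -18 - (-1223)*(-1529) = -18 - 1*1869967 = -18 - 1869967 = -1869985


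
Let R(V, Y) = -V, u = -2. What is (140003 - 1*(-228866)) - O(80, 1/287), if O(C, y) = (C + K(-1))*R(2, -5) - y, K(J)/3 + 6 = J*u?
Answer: 105904436/287 ≈ 3.6901e+5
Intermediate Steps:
K(J) = -18 - 6*J (K(J) = -18 + 3*(J*(-2)) = -18 + 3*(-2*J) = -18 - 6*J)
O(C, y) = 24 - y - 2*C (O(C, y) = (C + (-18 - 6*(-1)))*(-1*2) - y = (C + (-18 + 6))*(-2) - y = (C - 12)*(-2) - y = (-12 + C)*(-2) - y = (24 - 2*C) - y = 24 - y - 2*C)
(140003 - 1*(-228866)) - O(80, 1/287) = (140003 - 1*(-228866)) - (24 - 1/287 - 2*80) = (140003 + 228866) - (24 - 1*1/287 - 160) = 368869 - (24 - 1/287 - 160) = 368869 - 1*(-39033/287) = 368869 + 39033/287 = 105904436/287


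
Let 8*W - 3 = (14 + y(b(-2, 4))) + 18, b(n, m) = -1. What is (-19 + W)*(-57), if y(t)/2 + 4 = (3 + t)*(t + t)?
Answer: 7581/8 ≈ 947.63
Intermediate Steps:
y(t) = -8 + 4*t*(3 + t) (y(t) = -8 + 2*((3 + t)*(t + t)) = -8 + 2*((3 + t)*(2*t)) = -8 + 2*(2*t*(3 + t)) = -8 + 4*t*(3 + t))
W = 19/8 (W = 3/8 + ((14 + (-8 + 4*(-1)**2 + 12*(-1))) + 18)/8 = 3/8 + ((14 + (-8 + 4*1 - 12)) + 18)/8 = 3/8 + ((14 + (-8 + 4 - 12)) + 18)/8 = 3/8 + ((14 - 16) + 18)/8 = 3/8 + (-2 + 18)/8 = 3/8 + (1/8)*16 = 3/8 + 2 = 19/8 ≈ 2.3750)
(-19 + W)*(-57) = (-19 + 19/8)*(-57) = -133/8*(-57) = 7581/8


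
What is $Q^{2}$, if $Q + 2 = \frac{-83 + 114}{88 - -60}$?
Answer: $\frac{70225}{21904} \approx 3.206$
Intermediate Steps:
$Q = - \frac{265}{148}$ ($Q = -2 + \frac{-83 + 114}{88 - -60} = -2 + \frac{31}{88 + 60} = -2 + \frac{31}{148} = - \frac{265}{148} \approx -1.7905$)
$Q^{2} = \left(- \frac{265}{148}\right)^{2} = \frac{70225}{21904}$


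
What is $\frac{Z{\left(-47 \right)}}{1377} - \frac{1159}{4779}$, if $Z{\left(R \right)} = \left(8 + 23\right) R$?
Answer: $- \frac{35222}{27081} \approx -1.3006$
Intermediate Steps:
$Z{\left(R \right)} = 31 R$
$\frac{Z{\left(-47 \right)}}{1377} - \frac{1159}{4779} = \frac{31 \left(-47\right)}{1377} - \frac{1159}{4779} = \left(-1457\right) \frac{1}{1377} - \frac{1159}{4779} = - \frac{1457}{1377} - \frac{1159}{4779} = - \frac{35222}{27081}$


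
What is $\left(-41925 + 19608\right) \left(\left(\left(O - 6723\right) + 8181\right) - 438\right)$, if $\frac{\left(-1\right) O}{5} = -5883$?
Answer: $-679217895$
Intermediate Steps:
$O = 29415$ ($O = \left(-5\right) \left(-5883\right) = 29415$)
$\left(-41925 + 19608\right) \left(\left(\left(O - 6723\right) + 8181\right) - 438\right) = \left(-41925 + 19608\right) \left(\left(\left(29415 - 6723\right) + 8181\right) - 438\right) = - 22317 \left(\left(22692 + 8181\right) - 438\right) = - 22317 \left(30873 - 438\right) = \left(-22317\right) 30435 = -679217895$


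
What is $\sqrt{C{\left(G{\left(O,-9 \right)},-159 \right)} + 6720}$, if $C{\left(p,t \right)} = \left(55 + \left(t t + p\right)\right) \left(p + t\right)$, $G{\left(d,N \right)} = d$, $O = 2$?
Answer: $i \sqrt{3971346} \approx 1992.8 i$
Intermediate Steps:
$C{\left(p,t \right)} = \left(p + t\right) \left(55 + p + t^{2}\right)$ ($C{\left(p,t \right)} = \left(55 + \left(t^{2} + p\right)\right) \left(p + t\right) = \left(55 + \left(p + t^{2}\right)\right) \left(p + t\right) = \left(55 + p + t^{2}\right) \left(p + t\right) = \left(p + t\right) \left(55 + p + t^{2}\right)$)
$\sqrt{C{\left(G{\left(O,-9 \right)},-159 \right)} + 6720} = \sqrt{\left(2^{2} + \left(-159\right)^{3} + 55 \cdot 2 + 55 \left(-159\right) + 2 \left(-159\right) + 2 \left(-159\right)^{2}\right) + 6720} = \sqrt{\left(4 - 4019679 + 110 - 8745 - 318 + 2 \cdot 25281\right) + 6720} = \sqrt{\left(4 - 4019679 + 110 - 8745 - 318 + 50562\right) + 6720} = \sqrt{-3978066 + 6720} = \sqrt{-3971346} = i \sqrt{3971346}$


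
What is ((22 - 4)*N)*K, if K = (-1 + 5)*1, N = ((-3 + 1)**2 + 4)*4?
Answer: 2304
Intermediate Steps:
N = 32 (N = ((-2)**2 + 4)*4 = (4 + 4)*4 = 8*4 = 32)
K = 4 (K = 4*1 = 4)
((22 - 4)*N)*K = ((22 - 4)*32)*4 = (18*32)*4 = 576*4 = 2304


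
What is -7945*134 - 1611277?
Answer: -2675907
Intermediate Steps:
-7945*134 - 1611277 = -1064630 - 1611277 = -2675907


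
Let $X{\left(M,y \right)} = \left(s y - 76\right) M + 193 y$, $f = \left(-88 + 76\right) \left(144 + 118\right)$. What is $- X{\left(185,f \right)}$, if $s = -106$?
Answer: $-61032988$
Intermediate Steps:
$f = -3144$ ($f = \left(-12\right) 262 = -3144$)
$X{\left(M,y \right)} = 193 y + M \left(-76 - 106 y\right)$ ($X{\left(M,y \right)} = \left(- 106 y - 76\right) M + 193 y = \left(-76 - 106 y\right) M + 193 y = M \left(-76 - 106 y\right) + 193 y = 193 y + M \left(-76 - 106 y\right)$)
$- X{\left(185,f \right)} = - (\left(-76\right) 185 + 193 \left(-3144\right) - 19610 \left(-3144\right)) = - (-14060 - 606792 + 61653840) = \left(-1\right) 61032988 = -61032988$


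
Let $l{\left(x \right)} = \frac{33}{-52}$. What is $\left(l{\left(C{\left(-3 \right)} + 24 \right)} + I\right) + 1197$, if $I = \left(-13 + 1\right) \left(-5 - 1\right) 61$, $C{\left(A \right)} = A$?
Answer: $\frac{290595}{52} \approx 5588.4$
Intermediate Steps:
$I = 4392$ ($I = \left(-12\right) \left(-6\right) 61 = 72 \cdot 61 = 4392$)
$l{\left(x \right)} = - \frac{33}{52}$ ($l{\left(x \right)} = 33 \left(- \frac{1}{52}\right) = - \frac{33}{52}$)
$\left(l{\left(C{\left(-3 \right)} + 24 \right)} + I\right) + 1197 = \left(- \frac{33}{52} + 4392\right) + 1197 = \frac{228351}{52} + 1197 = \frac{290595}{52}$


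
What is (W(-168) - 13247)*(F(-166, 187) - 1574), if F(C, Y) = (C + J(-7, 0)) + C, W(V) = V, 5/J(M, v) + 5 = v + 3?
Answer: 51205055/2 ≈ 2.5603e+7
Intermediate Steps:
J(M, v) = 5/(-2 + v) (J(M, v) = 5/(-5 + (v + 3)) = 5/(-5 + (3 + v)) = 5/(-2 + v))
F(C, Y) = -5/2 + 2*C (F(C, Y) = (C + 5/(-2 + 0)) + C = (C + 5/(-2)) + C = (C + 5*(-½)) + C = (C - 5/2) + C = (-5/2 + C) + C = -5/2 + 2*C)
(W(-168) - 13247)*(F(-166, 187) - 1574) = (-168 - 13247)*((-5/2 + 2*(-166)) - 1574) = -13415*((-5/2 - 332) - 1574) = -13415*(-669/2 - 1574) = -13415*(-3817/2) = 51205055/2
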